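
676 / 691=0.98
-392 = -392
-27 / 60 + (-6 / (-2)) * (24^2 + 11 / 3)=34771 / 20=1738.55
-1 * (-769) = 769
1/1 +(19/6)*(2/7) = 40/21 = 1.90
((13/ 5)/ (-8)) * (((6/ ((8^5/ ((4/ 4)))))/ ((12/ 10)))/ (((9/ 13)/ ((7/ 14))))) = -169/ 4718592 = -0.00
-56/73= -0.77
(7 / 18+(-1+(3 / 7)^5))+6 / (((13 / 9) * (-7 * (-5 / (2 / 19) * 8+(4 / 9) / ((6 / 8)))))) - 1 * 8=-43284859181 / 5035999059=-8.60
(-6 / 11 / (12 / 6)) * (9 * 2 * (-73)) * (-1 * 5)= -19710 / 11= -1791.82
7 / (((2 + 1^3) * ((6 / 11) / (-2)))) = -77 / 9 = -8.56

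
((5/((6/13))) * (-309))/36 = -6695/72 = -92.99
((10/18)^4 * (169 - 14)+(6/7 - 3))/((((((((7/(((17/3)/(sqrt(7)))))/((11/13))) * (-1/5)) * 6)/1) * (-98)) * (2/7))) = 271014425 * sqrt(7)/7372385748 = 0.10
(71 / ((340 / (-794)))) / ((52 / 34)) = -108.41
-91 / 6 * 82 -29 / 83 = -309760 / 249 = -1244.02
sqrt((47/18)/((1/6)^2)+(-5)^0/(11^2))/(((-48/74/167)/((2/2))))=-30895 * sqrt(455)/264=-2496.26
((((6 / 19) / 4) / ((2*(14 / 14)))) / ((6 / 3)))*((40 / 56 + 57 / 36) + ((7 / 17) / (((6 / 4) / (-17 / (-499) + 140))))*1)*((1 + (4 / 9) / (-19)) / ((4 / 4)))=4847843501 / 6173723808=0.79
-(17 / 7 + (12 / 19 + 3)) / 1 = -806 / 133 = -6.06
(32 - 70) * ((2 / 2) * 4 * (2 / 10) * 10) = -304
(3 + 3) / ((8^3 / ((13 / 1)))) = 39 / 256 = 0.15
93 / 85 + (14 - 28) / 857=78511 / 72845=1.08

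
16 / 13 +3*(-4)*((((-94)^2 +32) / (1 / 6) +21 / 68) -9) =-141084295 / 221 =-638390.48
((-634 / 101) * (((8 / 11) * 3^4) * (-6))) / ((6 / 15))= 6162480 / 1111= 5546.79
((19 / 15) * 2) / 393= 38 / 5895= 0.01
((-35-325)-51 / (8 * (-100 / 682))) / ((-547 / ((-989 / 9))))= -41738767 / 656400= -63.59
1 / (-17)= -1 / 17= -0.06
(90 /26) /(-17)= -45 /221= -0.20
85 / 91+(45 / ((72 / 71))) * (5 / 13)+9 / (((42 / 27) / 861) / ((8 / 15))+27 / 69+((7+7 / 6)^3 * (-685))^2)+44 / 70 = 415319453223017539749907 / 22293112083620211575560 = 18.63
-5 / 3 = -1.67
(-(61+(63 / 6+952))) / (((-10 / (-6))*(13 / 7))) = -42987 / 130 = -330.67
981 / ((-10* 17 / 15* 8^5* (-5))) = 2943 / 5570560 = 0.00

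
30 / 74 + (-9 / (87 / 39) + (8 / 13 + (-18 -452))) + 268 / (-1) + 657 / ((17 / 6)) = -120731842 / 237133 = -509.13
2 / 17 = 0.12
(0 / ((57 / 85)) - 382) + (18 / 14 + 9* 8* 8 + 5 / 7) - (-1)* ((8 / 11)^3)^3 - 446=-249.94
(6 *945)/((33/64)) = 120960/11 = 10996.36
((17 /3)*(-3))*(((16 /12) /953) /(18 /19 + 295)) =-1292 /16076157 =-0.00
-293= -293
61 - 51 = 10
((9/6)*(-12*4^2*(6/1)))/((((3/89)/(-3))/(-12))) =-1845504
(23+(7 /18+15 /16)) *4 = 3503 /36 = 97.31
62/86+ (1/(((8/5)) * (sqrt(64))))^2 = 128051/176128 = 0.73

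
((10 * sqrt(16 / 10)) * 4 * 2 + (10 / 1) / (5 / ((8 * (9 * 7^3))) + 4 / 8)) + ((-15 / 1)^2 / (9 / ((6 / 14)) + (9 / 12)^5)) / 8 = 173527440 / 8140627 + 32 * sqrt(10) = 122.51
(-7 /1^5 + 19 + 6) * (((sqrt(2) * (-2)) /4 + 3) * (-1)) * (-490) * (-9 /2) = -119070 + 19845 * sqrt(2) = -91004.93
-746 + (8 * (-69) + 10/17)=-22056/17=-1297.41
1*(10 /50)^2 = 1 /25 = 0.04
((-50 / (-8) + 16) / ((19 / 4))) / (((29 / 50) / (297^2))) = 392530050 / 551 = 712395.74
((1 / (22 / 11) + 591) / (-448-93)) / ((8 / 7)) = -8281 / 8656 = -0.96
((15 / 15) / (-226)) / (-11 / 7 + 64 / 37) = -259 / 9266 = -0.03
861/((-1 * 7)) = -123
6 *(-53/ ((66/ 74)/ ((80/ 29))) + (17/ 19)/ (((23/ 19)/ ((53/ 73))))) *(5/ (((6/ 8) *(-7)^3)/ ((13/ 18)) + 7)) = 9751458340/ 694674497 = 14.04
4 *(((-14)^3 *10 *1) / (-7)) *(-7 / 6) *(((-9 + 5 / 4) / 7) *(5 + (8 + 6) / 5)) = 157976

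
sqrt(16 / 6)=2* sqrt(6) / 3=1.63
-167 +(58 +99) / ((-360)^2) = -21643043 / 129600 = -167.00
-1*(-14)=14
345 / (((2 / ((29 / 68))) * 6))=3335 / 272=12.26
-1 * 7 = -7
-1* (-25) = 25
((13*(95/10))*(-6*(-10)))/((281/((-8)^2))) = 474240/281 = 1687.69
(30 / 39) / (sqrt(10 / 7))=sqrt(70) / 13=0.64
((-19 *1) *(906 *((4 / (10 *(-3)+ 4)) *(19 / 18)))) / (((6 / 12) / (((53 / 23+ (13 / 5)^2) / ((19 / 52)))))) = 239251648 / 1725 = 138696.61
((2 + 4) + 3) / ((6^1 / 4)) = 6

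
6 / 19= 0.32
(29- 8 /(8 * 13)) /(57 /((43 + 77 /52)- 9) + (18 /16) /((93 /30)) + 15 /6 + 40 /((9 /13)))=86021280 /185131843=0.46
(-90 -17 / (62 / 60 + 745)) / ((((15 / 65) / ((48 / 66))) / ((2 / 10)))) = -13969280 / 246191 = -56.74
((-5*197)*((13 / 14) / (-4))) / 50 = 2561 / 560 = 4.57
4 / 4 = 1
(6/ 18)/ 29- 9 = -782/ 87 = -8.99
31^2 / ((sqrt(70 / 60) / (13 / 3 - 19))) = -42284 * sqrt(42) / 21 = -13049.13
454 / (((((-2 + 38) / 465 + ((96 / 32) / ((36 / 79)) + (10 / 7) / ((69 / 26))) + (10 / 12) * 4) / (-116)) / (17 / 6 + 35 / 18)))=-226047580640 / 9462087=-23889.82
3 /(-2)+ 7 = 11 /2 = 5.50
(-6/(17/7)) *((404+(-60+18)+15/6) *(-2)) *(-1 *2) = -61236/17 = -3602.12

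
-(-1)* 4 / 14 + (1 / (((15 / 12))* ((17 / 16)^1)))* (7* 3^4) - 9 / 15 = 253829 / 595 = 426.60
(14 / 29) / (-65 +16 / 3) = -42 / 5191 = -0.01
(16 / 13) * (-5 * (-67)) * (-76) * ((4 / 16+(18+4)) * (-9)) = 81573840 / 13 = 6274910.77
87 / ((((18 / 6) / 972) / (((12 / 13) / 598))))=169128 / 3887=43.51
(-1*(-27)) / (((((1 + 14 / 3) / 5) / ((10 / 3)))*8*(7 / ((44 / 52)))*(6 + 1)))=7425 / 43316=0.17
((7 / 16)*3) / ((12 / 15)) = 105 / 64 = 1.64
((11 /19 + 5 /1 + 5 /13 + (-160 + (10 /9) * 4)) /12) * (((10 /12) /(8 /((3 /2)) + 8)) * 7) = -2327801 /426816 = -5.45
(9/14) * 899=8091/14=577.93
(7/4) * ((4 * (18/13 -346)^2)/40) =20782.96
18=18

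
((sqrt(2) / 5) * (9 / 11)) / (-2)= -9 * sqrt(2) / 110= -0.12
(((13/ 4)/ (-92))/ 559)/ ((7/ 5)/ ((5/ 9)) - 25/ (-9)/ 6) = -675/ 31861624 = -0.00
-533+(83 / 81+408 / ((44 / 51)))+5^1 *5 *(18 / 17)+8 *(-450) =-55022926 / 15147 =-3632.60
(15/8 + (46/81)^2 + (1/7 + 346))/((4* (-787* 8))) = -127985825/9253004544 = -0.01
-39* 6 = -234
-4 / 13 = -0.31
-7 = -7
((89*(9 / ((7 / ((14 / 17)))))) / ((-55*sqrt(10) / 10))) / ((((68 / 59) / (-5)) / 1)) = 47259*sqrt(10) / 6358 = 23.51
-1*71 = -71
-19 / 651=-0.03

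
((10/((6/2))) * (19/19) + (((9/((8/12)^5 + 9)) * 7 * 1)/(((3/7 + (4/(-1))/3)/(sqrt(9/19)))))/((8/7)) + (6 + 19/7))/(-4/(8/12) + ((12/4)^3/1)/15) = -1265/441 + 229635 * sqrt(19)/915496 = -1.78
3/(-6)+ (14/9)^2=311/162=1.92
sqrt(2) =1.41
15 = 15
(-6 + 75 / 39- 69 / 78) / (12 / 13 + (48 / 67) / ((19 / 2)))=-54739 / 11016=-4.97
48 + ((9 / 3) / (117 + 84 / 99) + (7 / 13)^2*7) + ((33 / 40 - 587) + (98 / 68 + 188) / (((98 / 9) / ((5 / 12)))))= -23163774848467 / 43798540240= -528.87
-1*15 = -15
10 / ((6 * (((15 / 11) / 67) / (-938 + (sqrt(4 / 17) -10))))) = -232892 / 3 + 1474 * sqrt(17) / 153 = -77590.94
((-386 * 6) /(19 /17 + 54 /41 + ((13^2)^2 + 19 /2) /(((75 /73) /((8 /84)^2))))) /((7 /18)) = -2179240200 /93189059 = -23.39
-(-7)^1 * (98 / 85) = 686 / 85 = 8.07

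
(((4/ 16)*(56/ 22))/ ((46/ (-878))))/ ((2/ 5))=-15365/ 506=-30.37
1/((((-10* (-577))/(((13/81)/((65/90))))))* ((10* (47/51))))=17/4067850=0.00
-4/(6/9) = -6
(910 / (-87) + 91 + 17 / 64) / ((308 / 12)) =449927 / 142912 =3.15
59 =59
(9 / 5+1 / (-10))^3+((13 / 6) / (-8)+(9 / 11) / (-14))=2117681 / 462000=4.58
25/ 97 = 0.26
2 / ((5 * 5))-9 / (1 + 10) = -203 / 275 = -0.74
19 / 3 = 6.33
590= 590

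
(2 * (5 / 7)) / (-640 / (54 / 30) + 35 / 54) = -108 / 26831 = -0.00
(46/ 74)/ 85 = 23/ 3145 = 0.01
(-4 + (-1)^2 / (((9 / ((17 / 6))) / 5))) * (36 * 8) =-2096 / 3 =-698.67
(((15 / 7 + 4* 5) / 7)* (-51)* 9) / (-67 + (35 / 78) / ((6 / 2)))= 16647930 / 766507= 21.72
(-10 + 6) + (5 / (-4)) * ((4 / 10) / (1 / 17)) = -25 / 2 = -12.50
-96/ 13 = -7.38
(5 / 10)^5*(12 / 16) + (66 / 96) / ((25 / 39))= 3507 / 3200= 1.10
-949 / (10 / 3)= -2847 / 10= -284.70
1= 1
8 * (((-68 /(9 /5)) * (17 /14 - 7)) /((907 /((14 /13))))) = 24480 /11791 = 2.08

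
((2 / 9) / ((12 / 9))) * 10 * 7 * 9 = 105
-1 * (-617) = 617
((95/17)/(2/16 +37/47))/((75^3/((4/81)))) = 0.00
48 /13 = 3.69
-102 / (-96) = 17 / 16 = 1.06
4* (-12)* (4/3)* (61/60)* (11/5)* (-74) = 794464/75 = 10592.85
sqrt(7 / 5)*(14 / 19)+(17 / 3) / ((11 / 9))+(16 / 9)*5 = 14*sqrt(35) / 95+1339 / 99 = 14.40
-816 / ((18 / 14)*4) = -476 / 3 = -158.67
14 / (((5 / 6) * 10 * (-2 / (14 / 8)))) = -147 / 100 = -1.47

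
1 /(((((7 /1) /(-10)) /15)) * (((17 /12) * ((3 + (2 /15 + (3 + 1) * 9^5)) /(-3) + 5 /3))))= 10125 /52700816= 0.00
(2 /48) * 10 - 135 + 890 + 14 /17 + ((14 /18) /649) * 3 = 33374551 /44132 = 756.24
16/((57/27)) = 144/19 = 7.58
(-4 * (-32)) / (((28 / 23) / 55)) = 40480 / 7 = 5782.86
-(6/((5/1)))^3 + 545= 67909/125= 543.27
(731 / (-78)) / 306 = -43 / 1404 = -0.03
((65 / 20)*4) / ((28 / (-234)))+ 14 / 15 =-22619 / 210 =-107.71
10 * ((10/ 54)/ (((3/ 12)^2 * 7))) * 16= 12800/ 189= 67.72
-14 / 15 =-0.93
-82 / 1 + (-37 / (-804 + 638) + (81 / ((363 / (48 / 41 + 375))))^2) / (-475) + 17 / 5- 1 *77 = -330746609040543 / 1940618430850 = -170.43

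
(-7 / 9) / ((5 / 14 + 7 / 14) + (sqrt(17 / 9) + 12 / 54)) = 196 / 169 - 1029 * sqrt(17) / 2873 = -0.32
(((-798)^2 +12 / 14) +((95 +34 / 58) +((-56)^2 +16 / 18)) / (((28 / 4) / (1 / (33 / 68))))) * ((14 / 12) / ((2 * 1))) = 19225485805 / 51678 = 372024.57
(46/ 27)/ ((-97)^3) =-46/ 24642171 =-0.00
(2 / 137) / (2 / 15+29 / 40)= 240 / 14111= 0.02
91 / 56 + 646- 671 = -187 / 8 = -23.38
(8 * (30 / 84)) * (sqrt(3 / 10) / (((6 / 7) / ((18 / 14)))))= 3 * sqrt(30) / 7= 2.35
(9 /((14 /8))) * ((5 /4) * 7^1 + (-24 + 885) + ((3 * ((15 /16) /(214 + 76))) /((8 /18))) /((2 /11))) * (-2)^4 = 58121235 /812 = 71577.88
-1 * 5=-5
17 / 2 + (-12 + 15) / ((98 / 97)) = 562 / 49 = 11.47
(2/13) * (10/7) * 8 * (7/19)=160/247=0.65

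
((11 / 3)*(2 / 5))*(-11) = -242 / 15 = -16.13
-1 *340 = -340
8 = 8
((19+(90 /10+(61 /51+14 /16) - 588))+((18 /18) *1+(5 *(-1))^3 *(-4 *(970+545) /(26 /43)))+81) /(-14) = -6642265673 /74256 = -89450.90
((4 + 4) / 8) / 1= 1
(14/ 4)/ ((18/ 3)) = 7/ 12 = 0.58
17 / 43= 0.40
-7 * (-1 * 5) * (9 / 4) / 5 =63 / 4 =15.75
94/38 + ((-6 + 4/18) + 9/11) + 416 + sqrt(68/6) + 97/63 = sqrt(102)/3 + 1821671/4389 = 418.42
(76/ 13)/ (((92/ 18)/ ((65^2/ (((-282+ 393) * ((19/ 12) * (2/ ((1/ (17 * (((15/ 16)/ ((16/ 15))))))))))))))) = 13312/ 14467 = 0.92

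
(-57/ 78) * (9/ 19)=-9/ 26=-0.35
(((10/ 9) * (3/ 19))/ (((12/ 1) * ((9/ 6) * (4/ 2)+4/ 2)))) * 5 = 5/ 342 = 0.01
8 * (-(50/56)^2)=-6.38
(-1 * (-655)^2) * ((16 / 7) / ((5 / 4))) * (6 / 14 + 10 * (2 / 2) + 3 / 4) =-429711440 / 49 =-8769621.22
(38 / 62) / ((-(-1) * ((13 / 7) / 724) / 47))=4525724 / 403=11230.08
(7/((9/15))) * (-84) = -980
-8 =-8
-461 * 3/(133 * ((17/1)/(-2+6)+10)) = -0.73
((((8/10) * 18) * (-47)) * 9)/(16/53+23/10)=-3228336/1379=-2341.07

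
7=7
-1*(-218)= 218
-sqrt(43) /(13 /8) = -8*sqrt(43) /13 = -4.04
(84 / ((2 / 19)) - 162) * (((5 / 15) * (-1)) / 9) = -212 / 9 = -23.56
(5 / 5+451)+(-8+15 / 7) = 3123 / 7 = 446.14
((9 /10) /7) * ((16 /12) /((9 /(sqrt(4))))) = 4 /105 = 0.04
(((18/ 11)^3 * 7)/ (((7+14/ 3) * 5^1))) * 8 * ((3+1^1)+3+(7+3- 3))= 1959552/ 33275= 58.89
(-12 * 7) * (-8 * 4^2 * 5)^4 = -14092861440000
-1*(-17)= 17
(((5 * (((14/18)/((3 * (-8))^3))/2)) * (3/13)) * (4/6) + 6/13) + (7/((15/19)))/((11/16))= 1188336763/88957440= 13.36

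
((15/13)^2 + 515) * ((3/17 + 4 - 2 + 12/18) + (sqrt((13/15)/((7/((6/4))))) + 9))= 8726 * sqrt(910)/1183 + 52705040/8619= 6337.49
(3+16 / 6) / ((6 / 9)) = 17 / 2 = 8.50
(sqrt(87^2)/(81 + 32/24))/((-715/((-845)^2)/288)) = -63516960/209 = -303908.90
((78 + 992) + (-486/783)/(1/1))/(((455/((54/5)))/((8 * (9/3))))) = 40191552/65975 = 609.19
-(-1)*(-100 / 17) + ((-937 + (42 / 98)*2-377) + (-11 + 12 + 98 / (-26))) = -2044816 / 1547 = -1321.79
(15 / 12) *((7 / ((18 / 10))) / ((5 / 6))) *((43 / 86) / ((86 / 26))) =455 / 516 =0.88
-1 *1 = -1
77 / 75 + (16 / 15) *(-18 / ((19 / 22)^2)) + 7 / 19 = -659188 / 27075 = -24.35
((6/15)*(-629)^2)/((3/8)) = 6330256/15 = 422017.07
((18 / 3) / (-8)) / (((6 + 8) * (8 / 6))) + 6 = 5.96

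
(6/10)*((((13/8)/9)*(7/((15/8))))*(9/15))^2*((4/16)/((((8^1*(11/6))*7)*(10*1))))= 1183/49500000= 0.00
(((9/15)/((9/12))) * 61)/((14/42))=732/5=146.40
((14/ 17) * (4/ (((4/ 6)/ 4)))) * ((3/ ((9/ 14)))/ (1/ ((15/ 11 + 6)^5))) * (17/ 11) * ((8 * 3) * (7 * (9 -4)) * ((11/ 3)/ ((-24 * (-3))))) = 21261636436320/ 161051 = 132018034.26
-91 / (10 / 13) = -1183 / 10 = -118.30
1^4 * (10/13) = 10/13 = 0.77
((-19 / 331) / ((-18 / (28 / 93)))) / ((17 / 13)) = 0.00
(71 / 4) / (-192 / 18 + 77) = 213 / 796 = 0.27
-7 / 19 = -0.37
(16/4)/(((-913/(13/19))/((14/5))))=-728/86735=-0.01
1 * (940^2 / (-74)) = -441800 / 37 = -11940.54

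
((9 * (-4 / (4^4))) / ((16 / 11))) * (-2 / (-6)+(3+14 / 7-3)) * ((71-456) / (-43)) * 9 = -800415 / 44032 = -18.18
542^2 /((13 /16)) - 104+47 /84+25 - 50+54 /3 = 394698215 /1092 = 361445.25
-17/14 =-1.21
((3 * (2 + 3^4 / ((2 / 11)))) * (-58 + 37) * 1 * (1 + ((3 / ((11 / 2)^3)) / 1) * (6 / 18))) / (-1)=75499515 / 2662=28361.95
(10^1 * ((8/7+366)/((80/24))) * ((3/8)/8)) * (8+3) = 127215/224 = 567.92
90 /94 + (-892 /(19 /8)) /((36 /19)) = -83443 /423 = -197.26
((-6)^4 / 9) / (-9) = -16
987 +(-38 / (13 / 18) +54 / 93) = 934.97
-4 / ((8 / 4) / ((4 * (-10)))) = 80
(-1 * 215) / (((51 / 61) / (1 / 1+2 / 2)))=-514.31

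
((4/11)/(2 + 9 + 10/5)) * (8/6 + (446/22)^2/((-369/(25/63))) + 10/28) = 14047574/402242841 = 0.03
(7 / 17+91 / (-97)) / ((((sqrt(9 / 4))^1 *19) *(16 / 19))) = -0.02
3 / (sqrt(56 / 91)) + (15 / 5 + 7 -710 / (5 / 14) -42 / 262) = -259139 / 131 + 3* sqrt(26) / 4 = -1974.34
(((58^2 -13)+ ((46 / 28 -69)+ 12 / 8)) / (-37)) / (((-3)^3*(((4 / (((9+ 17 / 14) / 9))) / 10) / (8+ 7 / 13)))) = 316195 / 3969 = 79.67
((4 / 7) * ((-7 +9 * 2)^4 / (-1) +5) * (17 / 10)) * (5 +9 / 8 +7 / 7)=-3545571 / 35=-101302.03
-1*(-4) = 4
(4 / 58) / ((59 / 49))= 0.06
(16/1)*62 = 992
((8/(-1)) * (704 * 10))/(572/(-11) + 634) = -96.77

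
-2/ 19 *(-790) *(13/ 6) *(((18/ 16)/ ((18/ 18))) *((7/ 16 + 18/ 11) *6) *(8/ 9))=1874275/ 836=2241.96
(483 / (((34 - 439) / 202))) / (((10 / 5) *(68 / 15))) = -16261 / 612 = -26.57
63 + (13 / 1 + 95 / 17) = 1387 / 17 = 81.59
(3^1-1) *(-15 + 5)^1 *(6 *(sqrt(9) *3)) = -1080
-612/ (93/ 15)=-3060/ 31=-98.71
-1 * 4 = -4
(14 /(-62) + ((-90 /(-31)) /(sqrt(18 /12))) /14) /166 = -7 /5146 + 15 * sqrt(6) /36022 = -0.00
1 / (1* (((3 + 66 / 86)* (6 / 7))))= 301 / 972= 0.31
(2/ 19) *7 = 14/ 19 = 0.74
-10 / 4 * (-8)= 20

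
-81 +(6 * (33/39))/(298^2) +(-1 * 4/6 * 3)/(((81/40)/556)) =-29462189593/46755306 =-630.14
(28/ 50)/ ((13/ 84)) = 1176/ 325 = 3.62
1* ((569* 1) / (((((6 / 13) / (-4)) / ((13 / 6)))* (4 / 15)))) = -480805 / 12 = -40067.08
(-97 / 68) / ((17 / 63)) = -6111 / 1156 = -5.29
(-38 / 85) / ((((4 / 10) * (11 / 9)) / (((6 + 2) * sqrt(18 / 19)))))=-216 * sqrt(38) / 187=-7.12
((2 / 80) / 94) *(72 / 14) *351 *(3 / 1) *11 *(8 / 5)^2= 40.56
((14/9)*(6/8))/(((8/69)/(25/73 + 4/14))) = 6.32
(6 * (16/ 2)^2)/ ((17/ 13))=4992/ 17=293.65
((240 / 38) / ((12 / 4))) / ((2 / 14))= 280 / 19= 14.74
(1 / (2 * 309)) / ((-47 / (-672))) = 0.02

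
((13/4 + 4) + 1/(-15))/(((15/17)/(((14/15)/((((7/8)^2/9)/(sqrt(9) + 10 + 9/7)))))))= 937856/735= 1275.99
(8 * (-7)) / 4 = -14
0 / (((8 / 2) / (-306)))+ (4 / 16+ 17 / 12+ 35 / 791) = 580 / 339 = 1.71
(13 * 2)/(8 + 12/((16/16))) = 13/10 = 1.30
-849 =-849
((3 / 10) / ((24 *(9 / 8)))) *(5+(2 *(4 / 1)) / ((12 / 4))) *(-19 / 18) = -437 / 4860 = -0.09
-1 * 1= -1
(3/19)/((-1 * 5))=-3/95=-0.03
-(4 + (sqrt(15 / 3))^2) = -9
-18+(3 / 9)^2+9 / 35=-5554 / 315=-17.63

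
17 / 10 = 1.70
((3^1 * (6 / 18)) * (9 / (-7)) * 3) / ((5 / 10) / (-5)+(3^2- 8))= -30 / 7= -4.29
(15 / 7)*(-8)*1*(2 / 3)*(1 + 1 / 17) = -1440 / 119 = -12.10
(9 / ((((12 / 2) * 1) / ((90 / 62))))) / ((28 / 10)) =675 / 868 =0.78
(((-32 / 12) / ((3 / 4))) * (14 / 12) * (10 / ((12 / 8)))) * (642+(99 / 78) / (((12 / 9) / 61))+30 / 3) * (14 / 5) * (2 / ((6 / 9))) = -57896048 / 351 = -164946.01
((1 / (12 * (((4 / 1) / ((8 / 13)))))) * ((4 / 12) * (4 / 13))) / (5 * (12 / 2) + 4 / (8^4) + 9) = 2048 / 60744177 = 0.00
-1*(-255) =255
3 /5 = 0.60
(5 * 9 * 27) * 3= 3645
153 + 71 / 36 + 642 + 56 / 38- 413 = 263645 / 684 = 385.45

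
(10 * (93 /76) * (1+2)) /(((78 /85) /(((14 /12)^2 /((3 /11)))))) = 7101325 /35568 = 199.65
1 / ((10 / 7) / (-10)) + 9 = 2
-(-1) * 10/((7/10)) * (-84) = -1200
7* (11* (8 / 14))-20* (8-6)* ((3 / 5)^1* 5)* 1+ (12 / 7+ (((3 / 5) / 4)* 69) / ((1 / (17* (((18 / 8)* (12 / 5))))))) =613091 / 700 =875.84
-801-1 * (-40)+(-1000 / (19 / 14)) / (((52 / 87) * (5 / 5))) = -492467 / 247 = -1993.79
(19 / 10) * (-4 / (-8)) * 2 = 19 / 10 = 1.90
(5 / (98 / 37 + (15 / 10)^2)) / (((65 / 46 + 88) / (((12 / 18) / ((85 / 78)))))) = 354016 / 50692725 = 0.01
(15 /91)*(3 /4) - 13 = -4687 /364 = -12.88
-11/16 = -0.69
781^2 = 609961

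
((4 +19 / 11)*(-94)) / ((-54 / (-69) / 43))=-325381 / 11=-29580.09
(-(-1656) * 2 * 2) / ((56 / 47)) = 38916 / 7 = 5559.43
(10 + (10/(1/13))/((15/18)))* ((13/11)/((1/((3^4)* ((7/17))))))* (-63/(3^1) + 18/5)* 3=-319355946/935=-341557.16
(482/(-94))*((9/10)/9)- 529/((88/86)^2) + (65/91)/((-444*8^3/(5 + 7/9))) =-51489007254323/101809128960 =-505.74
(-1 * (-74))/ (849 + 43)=37/ 446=0.08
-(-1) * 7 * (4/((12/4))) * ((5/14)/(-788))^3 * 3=-125/47951779456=-0.00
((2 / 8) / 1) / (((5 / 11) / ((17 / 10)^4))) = 918731 / 200000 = 4.59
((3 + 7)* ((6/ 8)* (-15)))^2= 50625/ 4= 12656.25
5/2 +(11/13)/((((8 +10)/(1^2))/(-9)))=27/13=2.08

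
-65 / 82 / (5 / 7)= -91 / 82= -1.11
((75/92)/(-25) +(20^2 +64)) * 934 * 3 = 59801685/46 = 1300036.63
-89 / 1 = -89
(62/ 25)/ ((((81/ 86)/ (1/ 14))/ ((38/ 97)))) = 101308/ 1374975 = 0.07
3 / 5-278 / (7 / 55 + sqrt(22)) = 734653 / 332505-840950*sqrt(22) / 66501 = -57.10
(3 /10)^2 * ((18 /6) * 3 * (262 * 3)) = 31833 /50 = 636.66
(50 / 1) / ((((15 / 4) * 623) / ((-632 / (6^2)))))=-6320 / 16821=-0.38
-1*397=-397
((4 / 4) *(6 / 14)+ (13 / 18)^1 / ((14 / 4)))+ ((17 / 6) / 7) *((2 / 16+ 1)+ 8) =4.33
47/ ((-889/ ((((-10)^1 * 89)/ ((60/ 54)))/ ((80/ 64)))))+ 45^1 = 350613/ 4445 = 78.88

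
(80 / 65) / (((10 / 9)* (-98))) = -36 / 3185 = -0.01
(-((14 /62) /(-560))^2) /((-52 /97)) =97 /319820800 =0.00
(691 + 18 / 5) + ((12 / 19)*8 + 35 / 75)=199534 / 285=700.12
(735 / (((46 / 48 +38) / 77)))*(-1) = -24696 / 17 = -1452.71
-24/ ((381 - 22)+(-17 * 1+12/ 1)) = -4/ 59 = -0.07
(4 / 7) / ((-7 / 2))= -8 / 49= -0.16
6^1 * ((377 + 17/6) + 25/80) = 18247/8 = 2280.88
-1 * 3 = -3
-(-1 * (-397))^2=-157609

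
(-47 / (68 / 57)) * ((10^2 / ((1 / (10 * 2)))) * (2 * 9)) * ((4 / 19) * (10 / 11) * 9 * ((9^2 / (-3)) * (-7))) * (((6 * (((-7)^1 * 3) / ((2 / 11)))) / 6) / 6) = 151099830000 / 17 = 8888225294.12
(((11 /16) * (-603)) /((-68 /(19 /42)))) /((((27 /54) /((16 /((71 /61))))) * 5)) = 2562549 /168980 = 15.16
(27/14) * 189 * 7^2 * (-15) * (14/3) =-1250235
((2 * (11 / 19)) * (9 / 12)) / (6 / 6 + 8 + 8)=33 / 646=0.05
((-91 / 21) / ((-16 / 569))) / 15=10.27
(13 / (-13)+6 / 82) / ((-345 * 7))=0.00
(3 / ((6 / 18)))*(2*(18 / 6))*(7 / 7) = 54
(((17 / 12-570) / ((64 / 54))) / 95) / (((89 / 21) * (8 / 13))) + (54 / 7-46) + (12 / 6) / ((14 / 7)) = -2377065897 / 60605440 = -39.22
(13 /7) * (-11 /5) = -4.09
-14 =-14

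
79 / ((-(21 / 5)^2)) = -1975 / 441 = -4.48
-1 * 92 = -92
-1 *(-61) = 61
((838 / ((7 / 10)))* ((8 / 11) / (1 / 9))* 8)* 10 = 626867.53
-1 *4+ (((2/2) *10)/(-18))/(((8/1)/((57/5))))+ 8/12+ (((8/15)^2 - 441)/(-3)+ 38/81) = 2320639/16200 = 143.25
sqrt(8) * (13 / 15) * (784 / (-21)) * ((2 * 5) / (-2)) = 2912 * sqrt(2) / 9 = 457.58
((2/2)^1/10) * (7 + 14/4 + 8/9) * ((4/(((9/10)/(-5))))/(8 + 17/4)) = -8200/3969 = -2.07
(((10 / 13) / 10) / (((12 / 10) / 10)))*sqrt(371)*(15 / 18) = 125*sqrt(371) / 234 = 10.29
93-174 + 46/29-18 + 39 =-1694/29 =-58.41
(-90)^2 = 8100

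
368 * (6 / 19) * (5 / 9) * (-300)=-368000 / 19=-19368.42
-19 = -19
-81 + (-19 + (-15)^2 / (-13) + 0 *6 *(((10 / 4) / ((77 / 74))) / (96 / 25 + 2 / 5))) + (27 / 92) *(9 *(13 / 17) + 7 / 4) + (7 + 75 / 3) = -82.77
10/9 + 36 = 334/9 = 37.11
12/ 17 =0.71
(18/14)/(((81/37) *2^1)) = 37/126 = 0.29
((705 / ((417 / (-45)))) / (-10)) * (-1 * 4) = -4230 / 139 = -30.43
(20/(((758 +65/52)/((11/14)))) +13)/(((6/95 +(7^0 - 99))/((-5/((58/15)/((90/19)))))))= 4671118125/5736018344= 0.81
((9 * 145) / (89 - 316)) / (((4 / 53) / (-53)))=3665745 / 908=4037.16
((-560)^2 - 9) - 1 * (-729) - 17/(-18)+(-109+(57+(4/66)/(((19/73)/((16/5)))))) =5911412861/18810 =314269.69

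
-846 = -846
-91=-91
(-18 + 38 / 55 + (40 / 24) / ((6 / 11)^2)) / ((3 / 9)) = -69541 / 1980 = -35.12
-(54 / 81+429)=-1289 / 3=-429.67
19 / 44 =0.43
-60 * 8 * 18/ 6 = -1440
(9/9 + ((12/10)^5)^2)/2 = 70231801/19531250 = 3.60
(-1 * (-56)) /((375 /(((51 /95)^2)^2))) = 126283752 /10181328125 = 0.01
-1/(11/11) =-1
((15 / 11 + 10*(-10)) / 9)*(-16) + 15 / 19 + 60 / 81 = 176.88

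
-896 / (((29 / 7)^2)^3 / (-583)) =61456072832 / 594823321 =103.32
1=1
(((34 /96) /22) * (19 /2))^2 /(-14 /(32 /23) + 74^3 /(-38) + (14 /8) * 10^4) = 1982251 /578518338816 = 0.00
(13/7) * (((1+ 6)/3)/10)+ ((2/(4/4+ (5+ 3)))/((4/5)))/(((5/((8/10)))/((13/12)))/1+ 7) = 6799/14940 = 0.46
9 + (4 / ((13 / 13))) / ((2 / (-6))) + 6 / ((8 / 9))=15 / 4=3.75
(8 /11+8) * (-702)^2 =47309184 /11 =4300834.91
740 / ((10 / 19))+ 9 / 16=22505 / 16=1406.56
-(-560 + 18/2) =551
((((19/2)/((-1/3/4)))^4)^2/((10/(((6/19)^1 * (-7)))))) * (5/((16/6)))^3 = -83132015898032325/2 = -41566007949016162.50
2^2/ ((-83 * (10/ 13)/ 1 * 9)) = -26/ 3735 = -0.01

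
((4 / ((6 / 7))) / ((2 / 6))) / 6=7 / 3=2.33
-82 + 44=-38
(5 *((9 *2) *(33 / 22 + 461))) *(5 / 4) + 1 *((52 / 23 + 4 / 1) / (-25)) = 119671299 / 2300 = 52031.00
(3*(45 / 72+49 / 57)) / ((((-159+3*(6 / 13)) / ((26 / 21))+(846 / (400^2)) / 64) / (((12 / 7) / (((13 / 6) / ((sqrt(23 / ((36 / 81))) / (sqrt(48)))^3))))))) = -2024230000*sqrt(69) / 542611274527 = -0.03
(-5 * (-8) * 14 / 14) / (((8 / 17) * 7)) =85 / 7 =12.14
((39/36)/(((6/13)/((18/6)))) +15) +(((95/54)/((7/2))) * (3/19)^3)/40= 668393/30324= 22.04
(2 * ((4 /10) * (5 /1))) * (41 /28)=41 /7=5.86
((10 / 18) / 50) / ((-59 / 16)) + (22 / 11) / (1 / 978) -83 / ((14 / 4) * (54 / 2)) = 109007642 / 55755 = 1955.12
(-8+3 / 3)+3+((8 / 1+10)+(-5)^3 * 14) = -1736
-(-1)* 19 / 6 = 19 / 6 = 3.17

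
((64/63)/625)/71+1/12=932131/11182500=0.08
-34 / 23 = -1.48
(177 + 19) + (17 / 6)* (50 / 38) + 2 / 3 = 7615 / 38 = 200.39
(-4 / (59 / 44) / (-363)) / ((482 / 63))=0.00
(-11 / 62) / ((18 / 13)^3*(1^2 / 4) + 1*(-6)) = 24167 / 726888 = 0.03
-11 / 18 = -0.61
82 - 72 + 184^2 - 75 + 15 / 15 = 33792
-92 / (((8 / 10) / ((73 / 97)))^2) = -3064175 / 37636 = -81.42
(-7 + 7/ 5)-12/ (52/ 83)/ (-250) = -17951/ 3250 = -5.52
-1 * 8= -8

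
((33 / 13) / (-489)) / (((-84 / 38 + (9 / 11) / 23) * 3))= 52877 / 66462435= 0.00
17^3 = 4913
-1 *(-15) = 15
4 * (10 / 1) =40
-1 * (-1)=1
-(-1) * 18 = 18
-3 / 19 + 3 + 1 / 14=775 / 266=2.91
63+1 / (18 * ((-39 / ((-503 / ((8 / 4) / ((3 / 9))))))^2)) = 62346313 / 985608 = 63.26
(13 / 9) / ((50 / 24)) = 52 / 75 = 0.69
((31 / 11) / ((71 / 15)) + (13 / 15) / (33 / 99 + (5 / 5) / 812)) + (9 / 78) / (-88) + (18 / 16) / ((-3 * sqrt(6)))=2108067113 / 661975600 - sqrt(6) / 16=3.03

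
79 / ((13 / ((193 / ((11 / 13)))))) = 15247 / 11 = 1386.09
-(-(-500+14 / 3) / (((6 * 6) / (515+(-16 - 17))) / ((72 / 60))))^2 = -63335423.15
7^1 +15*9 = 142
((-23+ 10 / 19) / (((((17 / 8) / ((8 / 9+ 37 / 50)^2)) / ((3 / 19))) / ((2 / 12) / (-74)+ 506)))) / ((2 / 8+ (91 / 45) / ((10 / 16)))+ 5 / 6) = -103085450650378 / 198588870675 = -519.09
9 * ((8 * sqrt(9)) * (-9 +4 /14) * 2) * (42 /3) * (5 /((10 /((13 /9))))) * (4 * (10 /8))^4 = -23790000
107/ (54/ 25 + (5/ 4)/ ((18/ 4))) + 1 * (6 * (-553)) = -3591696/ 1097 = -3274.11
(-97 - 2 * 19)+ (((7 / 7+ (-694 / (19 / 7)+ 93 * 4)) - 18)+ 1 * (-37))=-1381 / 19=-72.68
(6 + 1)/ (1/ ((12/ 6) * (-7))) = -98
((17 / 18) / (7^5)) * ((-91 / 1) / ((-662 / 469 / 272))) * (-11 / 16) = -2768909 / 4087188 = -0.68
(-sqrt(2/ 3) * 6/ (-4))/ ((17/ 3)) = 3 * sqrt(6)/ 34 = 0.22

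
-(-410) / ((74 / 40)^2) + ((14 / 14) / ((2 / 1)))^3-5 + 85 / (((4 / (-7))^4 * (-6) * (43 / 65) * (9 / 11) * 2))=-12726174703 / 1627554816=-7.82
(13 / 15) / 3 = 13 / 45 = 0.29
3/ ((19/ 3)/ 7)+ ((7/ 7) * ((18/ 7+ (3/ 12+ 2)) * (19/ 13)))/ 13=346851/ 89908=3.86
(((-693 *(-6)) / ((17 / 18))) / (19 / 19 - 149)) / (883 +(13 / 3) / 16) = -898128 / 26667713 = -0.03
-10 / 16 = -5 / 8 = -0.62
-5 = -5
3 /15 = 1 /5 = 0.20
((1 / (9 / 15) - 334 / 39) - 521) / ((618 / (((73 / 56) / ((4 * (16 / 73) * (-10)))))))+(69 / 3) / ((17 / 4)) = 20334042811 / 3671216640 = 5.54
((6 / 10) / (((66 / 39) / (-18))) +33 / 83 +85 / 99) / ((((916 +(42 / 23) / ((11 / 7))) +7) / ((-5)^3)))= 0.69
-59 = -59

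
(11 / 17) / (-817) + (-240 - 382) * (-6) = 51833737 / 13889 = 3732.00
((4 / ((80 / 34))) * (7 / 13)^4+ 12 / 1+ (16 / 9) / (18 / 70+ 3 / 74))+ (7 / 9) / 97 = 3483946298341 / 192239235630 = 18.12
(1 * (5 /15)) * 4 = 4 /3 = 1.33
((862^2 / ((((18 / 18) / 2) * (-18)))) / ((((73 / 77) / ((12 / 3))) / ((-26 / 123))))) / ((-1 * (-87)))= 5950296352 / 7030557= 846.35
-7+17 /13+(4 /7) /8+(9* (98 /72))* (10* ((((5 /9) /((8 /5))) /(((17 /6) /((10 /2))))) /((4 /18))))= 8221497 /24752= 332.15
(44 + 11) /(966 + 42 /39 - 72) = 715 /11636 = 0.06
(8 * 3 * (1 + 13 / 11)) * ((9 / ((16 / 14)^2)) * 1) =3969 / 11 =360.82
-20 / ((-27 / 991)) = 19820 / 27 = 734.07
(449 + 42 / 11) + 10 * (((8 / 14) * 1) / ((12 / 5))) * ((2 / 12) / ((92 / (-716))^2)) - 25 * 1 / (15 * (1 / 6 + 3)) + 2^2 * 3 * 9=4070039252 / 6965343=584.33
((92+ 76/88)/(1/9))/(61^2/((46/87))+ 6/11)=15663/131899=0.12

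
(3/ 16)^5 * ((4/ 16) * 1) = 243/ 4194304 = 0.00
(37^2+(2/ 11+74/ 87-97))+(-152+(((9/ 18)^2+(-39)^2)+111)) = 10539565/ 3828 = 2753.28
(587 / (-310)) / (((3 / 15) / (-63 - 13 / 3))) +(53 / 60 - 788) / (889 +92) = 1161746903 / 1824660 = 636.69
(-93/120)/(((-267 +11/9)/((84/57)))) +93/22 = 21154803/4999280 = 4.23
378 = 378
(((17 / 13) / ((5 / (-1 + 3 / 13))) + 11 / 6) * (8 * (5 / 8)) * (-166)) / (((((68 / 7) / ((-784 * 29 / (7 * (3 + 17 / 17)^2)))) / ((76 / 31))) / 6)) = 37087176350 / 89063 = 416415.08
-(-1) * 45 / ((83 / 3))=135 / 83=1.63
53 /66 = 0.80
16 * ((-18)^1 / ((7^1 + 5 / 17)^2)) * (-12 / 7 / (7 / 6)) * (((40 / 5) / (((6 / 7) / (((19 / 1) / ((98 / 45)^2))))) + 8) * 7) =5831275536 / 2307361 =2527.25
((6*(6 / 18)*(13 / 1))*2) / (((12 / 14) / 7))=1274 / 3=424.67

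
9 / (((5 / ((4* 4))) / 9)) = 1296 / 5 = 259.20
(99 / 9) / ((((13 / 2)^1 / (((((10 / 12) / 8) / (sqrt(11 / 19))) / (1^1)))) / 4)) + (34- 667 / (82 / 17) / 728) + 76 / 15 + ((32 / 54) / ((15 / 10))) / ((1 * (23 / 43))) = 5 * sqrt(209) / 78 + 22028818271 / 556068240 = 40.54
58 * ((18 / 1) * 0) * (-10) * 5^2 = 0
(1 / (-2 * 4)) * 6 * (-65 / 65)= 0.75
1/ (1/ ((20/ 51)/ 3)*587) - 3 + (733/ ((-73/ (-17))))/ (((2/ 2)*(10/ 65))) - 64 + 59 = 14443856995/ 13112406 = 1101.54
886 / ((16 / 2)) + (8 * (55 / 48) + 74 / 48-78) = 1043 / 24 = 43.46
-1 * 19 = -19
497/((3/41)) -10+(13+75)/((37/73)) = 772111/111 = 6955.95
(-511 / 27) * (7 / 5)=-3577 / 135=-26.50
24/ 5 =4.80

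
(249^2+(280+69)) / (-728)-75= -58475 / 364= -160.65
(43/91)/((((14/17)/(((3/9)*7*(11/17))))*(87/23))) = 10879/47502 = 0.23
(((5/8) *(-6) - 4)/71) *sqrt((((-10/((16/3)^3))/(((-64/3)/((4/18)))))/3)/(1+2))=-31 *sqrt(5)/72704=-0.00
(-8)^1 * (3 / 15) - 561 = -2813 / 5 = -562.60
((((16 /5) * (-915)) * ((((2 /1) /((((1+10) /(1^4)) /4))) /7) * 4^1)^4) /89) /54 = -511705088 /28157585841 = -0.02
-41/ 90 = -0.46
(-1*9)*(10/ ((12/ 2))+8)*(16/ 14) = -696/ 7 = -99.43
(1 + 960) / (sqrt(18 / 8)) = 640.67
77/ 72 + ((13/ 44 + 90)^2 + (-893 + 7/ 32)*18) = -68961787/ 8712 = -7915.72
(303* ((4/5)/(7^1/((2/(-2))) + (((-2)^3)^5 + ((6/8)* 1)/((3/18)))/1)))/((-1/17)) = 13736/109235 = 0.13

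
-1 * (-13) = 13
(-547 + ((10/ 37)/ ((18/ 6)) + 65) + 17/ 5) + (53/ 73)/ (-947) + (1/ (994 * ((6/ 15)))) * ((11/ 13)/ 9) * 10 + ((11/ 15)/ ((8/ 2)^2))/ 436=-2482462407732359813/ 5187920232680640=-478.51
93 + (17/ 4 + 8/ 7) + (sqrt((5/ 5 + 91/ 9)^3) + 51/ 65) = 6693581/ 49140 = 136.21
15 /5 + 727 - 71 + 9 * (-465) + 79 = -3447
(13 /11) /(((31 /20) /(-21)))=-5460 /341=-16.01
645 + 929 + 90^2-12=9662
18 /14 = 9 /7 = 1.29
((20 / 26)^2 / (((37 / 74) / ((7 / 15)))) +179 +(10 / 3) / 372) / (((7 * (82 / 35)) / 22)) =931314065 / 3866382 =240.87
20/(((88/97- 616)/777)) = -125615/4972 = -25.26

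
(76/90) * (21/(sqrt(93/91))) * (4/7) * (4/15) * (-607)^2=224016992 * sqrt(8463)/20925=984867.18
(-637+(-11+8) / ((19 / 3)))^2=146700544 / 361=406372.70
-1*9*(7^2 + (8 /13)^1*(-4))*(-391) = 2128995 /13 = 163768.85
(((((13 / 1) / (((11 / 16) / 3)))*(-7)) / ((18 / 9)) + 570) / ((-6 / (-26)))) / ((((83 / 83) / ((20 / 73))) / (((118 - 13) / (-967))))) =-37182600 / 776501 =-47.88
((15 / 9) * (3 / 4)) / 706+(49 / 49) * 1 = 2829 / 2824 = 1.00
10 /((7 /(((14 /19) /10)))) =2 /19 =0.11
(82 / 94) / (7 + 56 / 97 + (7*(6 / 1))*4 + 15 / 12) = 15908 / 3224623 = 0.00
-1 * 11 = -11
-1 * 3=-3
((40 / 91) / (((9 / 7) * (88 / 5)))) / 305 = 5 / 78507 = 0.00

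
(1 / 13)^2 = 1 / 169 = 0.01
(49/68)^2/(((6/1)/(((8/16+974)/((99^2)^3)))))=4679549/52240850529962688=0.00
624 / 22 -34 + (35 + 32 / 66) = 985 / 33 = 29.85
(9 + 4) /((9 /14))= 182 /9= 20.22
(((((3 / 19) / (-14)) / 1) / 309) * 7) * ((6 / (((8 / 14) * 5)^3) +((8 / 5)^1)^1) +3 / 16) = -8179 / 15656000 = -0.00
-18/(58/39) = -351/29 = -12.10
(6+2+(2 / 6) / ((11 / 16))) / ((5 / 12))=224 / 11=20.36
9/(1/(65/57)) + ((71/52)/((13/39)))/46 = 470487/45448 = 10.35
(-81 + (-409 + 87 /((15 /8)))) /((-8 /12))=3327 /5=665.40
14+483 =497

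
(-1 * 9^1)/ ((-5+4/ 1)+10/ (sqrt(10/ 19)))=-sqrt(190)/ 21 -1/ 21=-0.70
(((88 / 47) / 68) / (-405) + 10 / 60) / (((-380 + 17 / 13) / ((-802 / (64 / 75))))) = 2810354365 / 6797048256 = 0.41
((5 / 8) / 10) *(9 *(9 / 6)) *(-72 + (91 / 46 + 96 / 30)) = -414963 / 7360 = -56.38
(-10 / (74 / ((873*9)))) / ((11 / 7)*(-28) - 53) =405 / 37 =10.95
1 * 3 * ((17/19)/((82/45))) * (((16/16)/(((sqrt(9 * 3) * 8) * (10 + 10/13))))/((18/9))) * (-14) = -663 * sqrt(3)/49856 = -0.02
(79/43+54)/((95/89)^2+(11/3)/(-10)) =570549630/7895617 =72.26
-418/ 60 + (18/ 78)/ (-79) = -214733/ 30810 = -6.97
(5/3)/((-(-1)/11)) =55/3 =18.33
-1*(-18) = 18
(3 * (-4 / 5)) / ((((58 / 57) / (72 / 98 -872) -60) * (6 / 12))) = 29201328 / 365023705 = 0.08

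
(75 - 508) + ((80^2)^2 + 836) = 40960403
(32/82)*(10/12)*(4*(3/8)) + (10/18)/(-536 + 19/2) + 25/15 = 2.15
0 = 0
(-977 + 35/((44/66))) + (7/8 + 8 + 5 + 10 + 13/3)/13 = -287767/312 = -922.33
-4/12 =-1/3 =-0.33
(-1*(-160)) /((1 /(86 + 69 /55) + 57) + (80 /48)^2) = 6910560 /2582357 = 2.68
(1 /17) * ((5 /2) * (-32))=-80 /17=-4.71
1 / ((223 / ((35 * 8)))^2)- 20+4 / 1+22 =376774 / 49729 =7.58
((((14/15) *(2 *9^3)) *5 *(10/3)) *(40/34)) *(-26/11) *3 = -35380800/187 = -189202.14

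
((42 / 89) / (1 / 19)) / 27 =266 / 801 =0.33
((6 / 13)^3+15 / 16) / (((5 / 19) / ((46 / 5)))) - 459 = -185772993 / 439400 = -422.79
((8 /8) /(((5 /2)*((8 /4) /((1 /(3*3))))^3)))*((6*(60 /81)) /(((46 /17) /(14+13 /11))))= 2839 /1659933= 0.00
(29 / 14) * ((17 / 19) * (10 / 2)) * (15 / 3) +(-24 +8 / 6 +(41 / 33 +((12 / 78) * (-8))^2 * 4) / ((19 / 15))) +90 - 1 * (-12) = 194977507 / 1483482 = 131.43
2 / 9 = 0.22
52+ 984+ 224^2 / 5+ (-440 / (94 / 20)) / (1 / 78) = 885732 / 235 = 3769.07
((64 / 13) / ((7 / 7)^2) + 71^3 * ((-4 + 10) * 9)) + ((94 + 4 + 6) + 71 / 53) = 13316512637 / 689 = 19327304.26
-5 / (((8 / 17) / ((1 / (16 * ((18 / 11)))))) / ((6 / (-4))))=935 / 1536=0.61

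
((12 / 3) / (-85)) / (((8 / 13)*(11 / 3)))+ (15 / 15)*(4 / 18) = 3389 / 16830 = 0.20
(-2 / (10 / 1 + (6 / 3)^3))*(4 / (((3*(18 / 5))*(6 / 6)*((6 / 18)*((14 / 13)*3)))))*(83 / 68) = -5395 / 115668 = -0.05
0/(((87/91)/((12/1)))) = 0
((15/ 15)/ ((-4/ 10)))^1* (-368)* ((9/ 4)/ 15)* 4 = 552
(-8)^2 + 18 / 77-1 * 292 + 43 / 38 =-663133 / 2926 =-226.63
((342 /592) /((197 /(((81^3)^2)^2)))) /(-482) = -13640061766145199186634731 /28106384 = -485301195847363331.64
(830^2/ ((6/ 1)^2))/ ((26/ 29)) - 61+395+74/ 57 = 96386711/ 4446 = 21679.42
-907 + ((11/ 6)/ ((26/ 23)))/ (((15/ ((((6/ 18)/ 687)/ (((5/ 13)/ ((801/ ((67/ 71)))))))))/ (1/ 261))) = -3268890526193/ 3604070700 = -907.00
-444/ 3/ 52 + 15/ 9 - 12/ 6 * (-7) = 500/ 39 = 12.82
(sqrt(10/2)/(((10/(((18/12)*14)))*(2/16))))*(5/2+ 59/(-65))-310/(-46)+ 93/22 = 5549/506+ 8694*sqrt(5)/325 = 70.78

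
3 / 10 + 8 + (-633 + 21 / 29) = -180953 / 290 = -623.98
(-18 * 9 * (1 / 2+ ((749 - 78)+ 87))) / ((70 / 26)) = -1597401 / 35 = -45640.03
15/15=1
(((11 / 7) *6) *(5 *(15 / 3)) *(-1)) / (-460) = 165 / 322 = 0.51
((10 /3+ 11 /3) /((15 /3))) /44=7 /220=0.03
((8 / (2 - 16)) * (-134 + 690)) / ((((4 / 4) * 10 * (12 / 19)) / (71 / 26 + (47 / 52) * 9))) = -298433 / 546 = -546.58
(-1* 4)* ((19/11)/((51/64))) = -4864/561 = -8.67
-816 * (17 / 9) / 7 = -4624 / 21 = -220.19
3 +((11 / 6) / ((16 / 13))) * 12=167 / 8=20.88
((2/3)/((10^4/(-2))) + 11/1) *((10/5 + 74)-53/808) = 1012345229/1212000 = 835.27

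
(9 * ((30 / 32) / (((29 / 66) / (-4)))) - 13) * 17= -1526.78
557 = 557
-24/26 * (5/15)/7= -4/91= -0.04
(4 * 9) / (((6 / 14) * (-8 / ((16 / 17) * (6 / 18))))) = -56 / 17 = -3.29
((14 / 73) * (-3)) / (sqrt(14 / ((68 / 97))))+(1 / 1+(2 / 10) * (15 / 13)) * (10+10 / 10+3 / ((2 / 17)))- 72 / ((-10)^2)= 14366 / 325- 6 * sqrt(23086) / 7081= 44.07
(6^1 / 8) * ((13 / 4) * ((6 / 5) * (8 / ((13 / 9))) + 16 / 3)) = 29.20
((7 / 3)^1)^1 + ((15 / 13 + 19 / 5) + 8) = 2981 / 195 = 15.29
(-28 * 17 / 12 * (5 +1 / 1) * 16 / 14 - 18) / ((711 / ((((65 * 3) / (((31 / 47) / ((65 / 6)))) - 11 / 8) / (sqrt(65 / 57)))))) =-7674937 * sqrt(3705) / 382044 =-1222.80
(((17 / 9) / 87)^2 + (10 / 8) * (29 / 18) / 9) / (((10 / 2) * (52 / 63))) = 7698719 / 141691680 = 0.05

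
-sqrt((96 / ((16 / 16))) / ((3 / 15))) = -4 * sqrt(30) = -21.91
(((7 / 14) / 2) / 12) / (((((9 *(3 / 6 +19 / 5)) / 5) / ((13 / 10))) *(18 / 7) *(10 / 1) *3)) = 91 / 2006208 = 0.00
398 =398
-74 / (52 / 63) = -2331 / 26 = -89.65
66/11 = 6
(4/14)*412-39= 551/7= 78.71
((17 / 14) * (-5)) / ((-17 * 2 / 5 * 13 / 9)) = 225 / 364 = 0.62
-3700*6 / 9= -7400 / 3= -2466.67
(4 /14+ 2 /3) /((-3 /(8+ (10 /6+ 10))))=-1180 /189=-6.24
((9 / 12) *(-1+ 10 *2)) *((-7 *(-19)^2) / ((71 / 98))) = -7057911 / 142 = -49703.60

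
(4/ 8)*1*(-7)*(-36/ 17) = 126/ 17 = 7.41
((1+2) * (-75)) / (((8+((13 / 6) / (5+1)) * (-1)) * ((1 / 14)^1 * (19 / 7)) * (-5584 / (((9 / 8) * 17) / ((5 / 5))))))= 607257 / 1167056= 0.52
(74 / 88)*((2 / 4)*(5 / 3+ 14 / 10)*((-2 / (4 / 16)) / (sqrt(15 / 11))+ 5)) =851 / 132 - 1702*sqrt(165) / 2475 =-2.39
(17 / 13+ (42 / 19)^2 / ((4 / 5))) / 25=34802 / 117325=0.30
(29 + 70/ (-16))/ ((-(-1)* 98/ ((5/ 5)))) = 197/ 784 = 0.25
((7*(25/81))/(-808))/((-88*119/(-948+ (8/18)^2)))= -28225/116628336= -0.00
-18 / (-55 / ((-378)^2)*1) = 2571912 / 55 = 46762.04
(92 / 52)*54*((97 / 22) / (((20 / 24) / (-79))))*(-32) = 913674816 / 715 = 1277866.88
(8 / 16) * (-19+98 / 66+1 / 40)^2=533009569 / 3484800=152.95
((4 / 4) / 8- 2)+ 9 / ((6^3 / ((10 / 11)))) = -485 / 264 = -1.84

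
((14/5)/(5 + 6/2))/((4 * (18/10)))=7/144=0.05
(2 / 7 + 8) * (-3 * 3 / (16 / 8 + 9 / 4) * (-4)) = 8352 / 119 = 70.18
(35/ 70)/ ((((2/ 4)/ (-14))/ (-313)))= 4382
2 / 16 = 1 / 8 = 0.12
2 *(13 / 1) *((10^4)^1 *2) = 520000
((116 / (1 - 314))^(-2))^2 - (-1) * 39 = 16659418465 / 181063936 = 92.01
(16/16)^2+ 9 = 10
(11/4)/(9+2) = 1/4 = 0.25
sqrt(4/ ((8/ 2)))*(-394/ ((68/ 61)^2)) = -733037/ 2312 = -317.06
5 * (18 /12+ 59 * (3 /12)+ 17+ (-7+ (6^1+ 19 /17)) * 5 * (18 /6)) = 11905 /68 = 175.07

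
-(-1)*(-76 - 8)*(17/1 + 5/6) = -1498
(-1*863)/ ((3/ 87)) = -25027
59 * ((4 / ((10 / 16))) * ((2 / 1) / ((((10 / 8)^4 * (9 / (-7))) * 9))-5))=-484666592 / 253125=-1914.73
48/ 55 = 0.87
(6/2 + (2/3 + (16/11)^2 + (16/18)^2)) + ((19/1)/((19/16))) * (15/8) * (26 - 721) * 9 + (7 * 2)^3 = -184899.43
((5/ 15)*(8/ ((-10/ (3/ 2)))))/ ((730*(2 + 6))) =-1/ 14600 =-0.00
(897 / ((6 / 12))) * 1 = 1794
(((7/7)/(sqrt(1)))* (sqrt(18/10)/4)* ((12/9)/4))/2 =sqrt(5)/40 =0.06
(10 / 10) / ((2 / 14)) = 7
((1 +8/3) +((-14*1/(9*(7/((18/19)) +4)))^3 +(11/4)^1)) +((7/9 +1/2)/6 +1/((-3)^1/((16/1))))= 300936671/232608375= 1.29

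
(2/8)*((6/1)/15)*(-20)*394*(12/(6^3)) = -394/9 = -43.78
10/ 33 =0.30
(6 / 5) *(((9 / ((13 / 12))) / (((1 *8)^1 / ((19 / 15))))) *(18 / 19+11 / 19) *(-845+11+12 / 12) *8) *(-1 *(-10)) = -10435824 / 65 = -160551.14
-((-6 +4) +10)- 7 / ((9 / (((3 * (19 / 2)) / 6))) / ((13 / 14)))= -823 / 72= -11.43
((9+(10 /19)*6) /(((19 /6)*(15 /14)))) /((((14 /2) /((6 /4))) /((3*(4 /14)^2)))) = 2376 /12635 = 0.19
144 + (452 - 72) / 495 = 14332 / 99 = 144.77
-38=-38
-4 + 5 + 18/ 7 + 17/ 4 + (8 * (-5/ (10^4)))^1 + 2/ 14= 27861/ 3500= 7.96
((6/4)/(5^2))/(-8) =-3/400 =-0.01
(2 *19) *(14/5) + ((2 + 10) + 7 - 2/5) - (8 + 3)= 114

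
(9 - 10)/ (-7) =1/ 7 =0.14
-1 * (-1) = 1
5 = 5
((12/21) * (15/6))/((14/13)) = 65/49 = 1.33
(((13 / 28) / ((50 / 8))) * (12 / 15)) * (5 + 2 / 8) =39 / 125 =0.31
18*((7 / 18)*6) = 42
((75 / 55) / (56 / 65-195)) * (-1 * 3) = 2925 / 138809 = 0.02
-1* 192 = -192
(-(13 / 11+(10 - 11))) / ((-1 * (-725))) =-2 / 7975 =-0.00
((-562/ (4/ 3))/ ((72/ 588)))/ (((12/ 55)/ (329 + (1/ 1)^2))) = -5206403.12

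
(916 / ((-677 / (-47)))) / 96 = 10763 / 16248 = 0.66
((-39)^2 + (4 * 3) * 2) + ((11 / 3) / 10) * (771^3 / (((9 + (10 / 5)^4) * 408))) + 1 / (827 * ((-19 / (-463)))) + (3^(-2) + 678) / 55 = 953748693989203 / 52889958000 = 18032.70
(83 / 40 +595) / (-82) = -23883 / 3280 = -7.28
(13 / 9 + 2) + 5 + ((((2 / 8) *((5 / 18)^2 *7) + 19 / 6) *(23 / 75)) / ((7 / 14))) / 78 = 32109617 / 3790800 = 8.47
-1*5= -5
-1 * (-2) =2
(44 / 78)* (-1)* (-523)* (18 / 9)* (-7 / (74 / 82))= -4576.88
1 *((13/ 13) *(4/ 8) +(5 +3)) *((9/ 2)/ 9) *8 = 34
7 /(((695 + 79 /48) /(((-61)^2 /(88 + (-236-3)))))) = -178608 /721327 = -0.25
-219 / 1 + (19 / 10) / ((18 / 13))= -39173 / 180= -217.63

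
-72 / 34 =-36 / 17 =-2.12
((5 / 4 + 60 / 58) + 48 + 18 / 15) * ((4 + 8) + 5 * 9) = 1702077 / 580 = 2934.62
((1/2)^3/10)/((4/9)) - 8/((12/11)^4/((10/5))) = -292091/25920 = -11.27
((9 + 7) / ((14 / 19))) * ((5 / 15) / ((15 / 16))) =2432 / 315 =7.72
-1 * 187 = -187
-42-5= -47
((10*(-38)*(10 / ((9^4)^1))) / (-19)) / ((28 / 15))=250 / 15309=0.02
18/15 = 6/5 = 1.20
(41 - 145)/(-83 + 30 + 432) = -0.27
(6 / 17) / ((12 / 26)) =13 / 17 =0.76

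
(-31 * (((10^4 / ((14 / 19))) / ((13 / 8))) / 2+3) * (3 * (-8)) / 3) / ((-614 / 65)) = -235769260 / 2149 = -109711.15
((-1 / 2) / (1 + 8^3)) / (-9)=1 / 9234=0.00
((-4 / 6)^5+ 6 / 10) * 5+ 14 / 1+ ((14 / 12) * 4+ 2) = 23.01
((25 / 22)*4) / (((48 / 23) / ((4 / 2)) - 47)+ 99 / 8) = -9200 / 67969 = -0.14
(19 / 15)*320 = 1216 / 3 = 405.33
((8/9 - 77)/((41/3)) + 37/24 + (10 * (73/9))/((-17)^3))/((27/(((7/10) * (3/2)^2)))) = -410550679/1740381120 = -0.24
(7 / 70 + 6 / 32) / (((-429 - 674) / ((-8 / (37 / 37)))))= 23 / 11030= 0.00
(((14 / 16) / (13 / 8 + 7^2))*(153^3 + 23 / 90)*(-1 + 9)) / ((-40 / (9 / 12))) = -2256393671 / 243000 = -9285.57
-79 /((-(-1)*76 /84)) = -1659 /19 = -87.32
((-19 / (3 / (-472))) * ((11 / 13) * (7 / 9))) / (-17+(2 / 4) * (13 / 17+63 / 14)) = -46956448 / 342927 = -136.93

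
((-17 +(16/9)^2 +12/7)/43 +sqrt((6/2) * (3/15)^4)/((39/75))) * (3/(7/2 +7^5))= -13750/273237867 +2 * sqrt(3)/145691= -0.00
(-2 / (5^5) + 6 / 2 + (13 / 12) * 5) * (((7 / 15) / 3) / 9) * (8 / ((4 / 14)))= 15464449 / 3796875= 4.07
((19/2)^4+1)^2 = 66358334.25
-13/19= -0.68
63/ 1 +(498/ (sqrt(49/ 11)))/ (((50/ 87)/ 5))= 63 +21663 * sqrt(11)/ 35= 2115.80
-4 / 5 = -0.80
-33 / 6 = -11 / 2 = -5.50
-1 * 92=-92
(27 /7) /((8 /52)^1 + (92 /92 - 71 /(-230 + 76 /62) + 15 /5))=2489292 /2881067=0.86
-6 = -6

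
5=5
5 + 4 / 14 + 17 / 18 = 785 / 126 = 6.23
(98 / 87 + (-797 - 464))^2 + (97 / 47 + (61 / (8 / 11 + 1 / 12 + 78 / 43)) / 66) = 8411816067328978 / 5299503471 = 1587283.81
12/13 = 0.92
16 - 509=-493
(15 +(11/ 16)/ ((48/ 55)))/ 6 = 12125/ 4608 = 2.63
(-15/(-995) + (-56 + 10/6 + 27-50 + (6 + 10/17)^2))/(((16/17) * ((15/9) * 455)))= -450091/9472400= -0.05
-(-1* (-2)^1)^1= -2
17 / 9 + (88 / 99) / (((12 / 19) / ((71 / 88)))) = 3.02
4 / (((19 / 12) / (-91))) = -4368 / 19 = -229.89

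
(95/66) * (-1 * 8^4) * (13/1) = -2529280/33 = -76644.85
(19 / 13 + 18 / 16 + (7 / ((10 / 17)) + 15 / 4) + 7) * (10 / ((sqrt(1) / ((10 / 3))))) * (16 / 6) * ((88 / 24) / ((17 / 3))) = 2887060 / 1989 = 1451.51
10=10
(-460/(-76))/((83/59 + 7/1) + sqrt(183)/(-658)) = 263407270 *sqrt(183)/2023793253619 + 1457079727040/2023793253619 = 0.72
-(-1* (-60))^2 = -3600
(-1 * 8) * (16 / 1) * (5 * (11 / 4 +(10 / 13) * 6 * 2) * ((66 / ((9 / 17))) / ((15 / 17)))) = -126753088 / 117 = -1083359.73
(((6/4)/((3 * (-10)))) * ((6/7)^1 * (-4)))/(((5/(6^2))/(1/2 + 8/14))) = 324/245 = 1.32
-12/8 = -3/2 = -1.50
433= 433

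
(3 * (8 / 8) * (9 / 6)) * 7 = 31.50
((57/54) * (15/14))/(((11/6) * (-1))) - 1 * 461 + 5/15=-213113/462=-461.28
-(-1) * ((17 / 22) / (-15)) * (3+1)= -0.21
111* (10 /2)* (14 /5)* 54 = 83916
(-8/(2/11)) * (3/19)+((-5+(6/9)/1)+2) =-529/57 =-9.28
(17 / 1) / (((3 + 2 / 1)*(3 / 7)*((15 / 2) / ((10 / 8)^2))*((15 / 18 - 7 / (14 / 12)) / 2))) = -119 / 186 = -0.64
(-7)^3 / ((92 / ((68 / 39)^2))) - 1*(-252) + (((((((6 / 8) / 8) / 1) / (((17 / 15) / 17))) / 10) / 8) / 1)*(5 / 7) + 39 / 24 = 30379756699 / 125379072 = 242.30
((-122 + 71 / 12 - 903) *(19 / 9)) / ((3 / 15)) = -1161755 / 108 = -10756.99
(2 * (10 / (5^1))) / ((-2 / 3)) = -6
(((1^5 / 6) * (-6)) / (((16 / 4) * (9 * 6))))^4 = 1 / 2176782336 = 0.00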